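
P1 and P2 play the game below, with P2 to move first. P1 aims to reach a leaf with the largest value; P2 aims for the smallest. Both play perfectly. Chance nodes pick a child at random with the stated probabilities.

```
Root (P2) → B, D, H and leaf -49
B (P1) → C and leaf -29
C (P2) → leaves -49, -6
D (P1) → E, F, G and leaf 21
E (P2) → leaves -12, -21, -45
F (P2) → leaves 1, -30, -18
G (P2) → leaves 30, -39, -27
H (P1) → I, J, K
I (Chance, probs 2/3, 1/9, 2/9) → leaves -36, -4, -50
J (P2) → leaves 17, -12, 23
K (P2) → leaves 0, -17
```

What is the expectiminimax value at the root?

C (P2): min(-49, -6) = -49
B (P1): max(-49, -29) = -29
E (P2): min(-12, -21, -45) = -45
F (P2): min(1, -30, -18) = -30
G (P2): min(30, -39, -27) = -39
D (P1): max(-45, -30, -39, 21) = 21
I (Chance): 2/3·-36 + 1/9·-4 + 2/9·-50 = -35.56
J (P2): min(17, -12, 23) = -12
K (P2): min(0, -17) = -17
H (P1): max(-35.56, -12, -17) = -12
Root (P2): min(-29, 21, -12, -49) = -49

-49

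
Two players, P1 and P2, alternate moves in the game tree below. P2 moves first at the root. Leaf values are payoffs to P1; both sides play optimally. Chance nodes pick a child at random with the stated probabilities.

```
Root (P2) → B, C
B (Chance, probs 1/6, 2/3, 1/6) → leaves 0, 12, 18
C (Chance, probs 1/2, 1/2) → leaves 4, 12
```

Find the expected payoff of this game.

B (Chance): 1/6·0 + 2/3·12 + 1/6·18 = 11
C (Chance): 1/2·4 + 1/2·12 = 8
Root (P2): min(11, 8) = 8

8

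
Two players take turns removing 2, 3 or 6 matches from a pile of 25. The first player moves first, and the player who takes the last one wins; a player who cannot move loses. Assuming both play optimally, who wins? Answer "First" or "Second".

First

Compute winning (W) and losing (L) positions by backward induction:
i:   0  1  2  3  4  5  6  7  8  9 10 11 12 13 14 15 16 17 18 19 20 21 22 23 24 25
     L  L  W  W  W  L  W  W  W  L  L  W  W  W  L  W  W  W  L  L  W  W  W  L  W  W
Position 25 is W, so the first player wins.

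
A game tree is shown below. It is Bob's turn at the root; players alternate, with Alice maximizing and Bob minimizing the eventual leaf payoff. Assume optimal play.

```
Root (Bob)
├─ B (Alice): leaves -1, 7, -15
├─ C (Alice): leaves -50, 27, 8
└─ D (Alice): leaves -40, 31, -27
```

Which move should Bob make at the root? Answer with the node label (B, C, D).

B (Alice): max(-1, 7, -15) = 7
C (Alice): max(-50, 27, 8) = 27
D (Alice): max(-40, 31, -27) = 31
Root (Bob): min(7, 27, 31) = 7
Bob picks the child with the lowest value: B (value 7).

B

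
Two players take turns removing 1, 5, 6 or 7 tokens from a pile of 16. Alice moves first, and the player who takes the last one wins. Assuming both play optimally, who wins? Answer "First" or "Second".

i:   0  1  2  3  4  5  6  7  8  9 10 11 12 13 14 15 16
     L  W  L  W  L  W  W  W  W  W  W  W  L  W  L  W  L
Position 16 is L, so the second player wins.

Second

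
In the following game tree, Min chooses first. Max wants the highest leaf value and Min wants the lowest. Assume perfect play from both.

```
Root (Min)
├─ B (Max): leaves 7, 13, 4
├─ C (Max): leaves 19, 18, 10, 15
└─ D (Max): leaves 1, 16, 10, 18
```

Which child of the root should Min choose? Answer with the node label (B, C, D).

B

B (Max): max(7, 13, 4) = 13
C (Max): max(19, 18, 10, 15) = 19
D (Max): max(1, 16, 10, 18) = 18
Root (Min): min(13, 19, 18) = 13
Min picks the child with the lowest value: B (value 13).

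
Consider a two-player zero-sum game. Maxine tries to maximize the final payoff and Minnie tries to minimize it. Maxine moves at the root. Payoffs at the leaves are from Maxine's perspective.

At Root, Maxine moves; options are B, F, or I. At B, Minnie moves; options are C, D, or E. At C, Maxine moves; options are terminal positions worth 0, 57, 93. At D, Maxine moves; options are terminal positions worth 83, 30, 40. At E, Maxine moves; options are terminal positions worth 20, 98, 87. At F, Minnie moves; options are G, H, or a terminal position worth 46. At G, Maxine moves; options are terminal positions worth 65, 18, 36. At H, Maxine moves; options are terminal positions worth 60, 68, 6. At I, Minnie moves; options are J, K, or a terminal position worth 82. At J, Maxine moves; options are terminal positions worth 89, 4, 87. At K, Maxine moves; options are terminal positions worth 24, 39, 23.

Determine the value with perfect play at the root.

C (Maxine): max(0, 57, 93) = 93
D (Maxine): max(83, 30, 40) = 83
E (Maxine): max(20, 98, 87) = 98
B (Minnie): min(93, 83, 98) = 83
G (Maxine): max(65, 18, 36) = 65
H (Maxine): max(60, 68, 6) = 68
F (Minnie): min(65, 68, 46) = 46
J (Maxine): max(89, 4, 87) = 89
K (Maxine): max(24, 39, 23) = 39
I (Minnie): min(89, 39, 82) = 39
Root (Maxine): max(83, 46, 39) = 83

83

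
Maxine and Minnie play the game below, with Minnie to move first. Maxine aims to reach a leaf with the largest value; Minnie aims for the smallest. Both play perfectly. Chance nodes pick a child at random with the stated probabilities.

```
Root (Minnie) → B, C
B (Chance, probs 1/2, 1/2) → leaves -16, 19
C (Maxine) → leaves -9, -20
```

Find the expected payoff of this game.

-9

B (Chance): 1/2·-16 + 1/2·19 = 1.5
C (Maxine): max(-9, -20) = -9
Root (Minnie): min(1.5, -9) = -9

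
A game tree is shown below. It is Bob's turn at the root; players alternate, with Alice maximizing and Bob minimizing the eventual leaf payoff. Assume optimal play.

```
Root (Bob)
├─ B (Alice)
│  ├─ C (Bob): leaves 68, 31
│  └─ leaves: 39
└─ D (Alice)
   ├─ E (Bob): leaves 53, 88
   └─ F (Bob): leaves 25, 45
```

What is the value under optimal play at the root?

C (Bob): min(68, 31) = 31
B (Alice): max(31, 39) = 39
E (Bob): min(53, 88) = 53
F (Bob): min(25, 45) = 25
D (Alice): max(53, 25) = 53
Root (Bob): min(39, 53) = 39

39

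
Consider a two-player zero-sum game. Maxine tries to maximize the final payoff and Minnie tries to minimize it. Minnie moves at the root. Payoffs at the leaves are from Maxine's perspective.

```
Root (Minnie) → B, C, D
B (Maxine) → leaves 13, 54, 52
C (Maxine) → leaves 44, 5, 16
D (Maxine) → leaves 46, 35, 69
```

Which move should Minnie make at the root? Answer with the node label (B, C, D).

C

B (Maxine): max(13, 54, 52) = 54
C (Maxine): max(44, 5, 16) = 44
D (Maxine): max(46, 35, 69) = 69
Root (Minnie): min(54, 44, 69) = 44
Minnie picks the child with the lowest value: C (value 44).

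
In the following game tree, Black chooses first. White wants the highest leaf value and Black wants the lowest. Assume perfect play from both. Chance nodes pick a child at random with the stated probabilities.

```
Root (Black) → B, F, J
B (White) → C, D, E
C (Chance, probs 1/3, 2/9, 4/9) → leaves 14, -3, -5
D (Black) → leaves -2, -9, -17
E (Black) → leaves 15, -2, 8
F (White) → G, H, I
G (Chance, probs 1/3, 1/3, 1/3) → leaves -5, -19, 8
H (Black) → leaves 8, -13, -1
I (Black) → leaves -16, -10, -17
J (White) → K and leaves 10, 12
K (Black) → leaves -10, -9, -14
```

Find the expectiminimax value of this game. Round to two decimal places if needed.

-5.33

C (Chance): 1/3·14 + 2/9·-3 + 4/9·-5 = 1.78
D (Black): min(-2, -9, -17) = -17
E (Black): min(15, -2, 8) = -2
B (White): max(1.78, -17, -2) = 1.78
G (Chance): 1/3·-5 + 1/3·-19 + 1/3·8 = -5.33
H (Black): min(8, -13, -1) = -13
I (Black): min(-16, -10, -17) = -17
F (White): max(-5.33, -13, -17) = -5.33
K (Black): min(-10, -9, -14) = -14
J (White): max(-14, 10, 12) = 12
Root (Black): min(1.78, -5.33, 12) = -5.33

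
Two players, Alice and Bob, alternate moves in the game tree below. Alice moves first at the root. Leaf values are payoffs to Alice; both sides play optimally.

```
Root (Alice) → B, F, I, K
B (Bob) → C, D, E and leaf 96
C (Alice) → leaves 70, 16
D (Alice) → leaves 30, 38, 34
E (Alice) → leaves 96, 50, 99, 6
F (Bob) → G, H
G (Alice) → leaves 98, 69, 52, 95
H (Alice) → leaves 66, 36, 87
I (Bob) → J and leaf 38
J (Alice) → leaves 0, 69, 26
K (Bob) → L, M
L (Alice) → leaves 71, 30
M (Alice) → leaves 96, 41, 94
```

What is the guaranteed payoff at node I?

38

J: max(0, 69, 26) = 69
I: min(69, 38) = 38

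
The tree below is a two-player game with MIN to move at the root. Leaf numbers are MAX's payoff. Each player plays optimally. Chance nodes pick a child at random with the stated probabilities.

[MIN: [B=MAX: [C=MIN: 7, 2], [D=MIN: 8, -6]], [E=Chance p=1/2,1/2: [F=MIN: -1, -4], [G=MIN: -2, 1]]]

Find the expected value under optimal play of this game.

C (MIN): min(7, 2) = 2
D (MIN): min(8, -6) = -6
B (MAX): max(2, -6) = 2
F (MIN): min(-1, -4) = -4
G (MIN): min(-2, 1) = -2
E (Chance): 1/2·-4 + 1/2·-2 = -3
Root (MIN): min(2, -3) = -3

-3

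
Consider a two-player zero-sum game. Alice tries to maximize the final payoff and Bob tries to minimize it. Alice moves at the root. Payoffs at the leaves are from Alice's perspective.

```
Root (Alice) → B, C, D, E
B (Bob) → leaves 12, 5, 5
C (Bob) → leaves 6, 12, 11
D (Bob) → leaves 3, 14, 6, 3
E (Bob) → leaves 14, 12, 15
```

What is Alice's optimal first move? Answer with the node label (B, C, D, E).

E

B (Bob): min(12, 5, 5) = 5
C (Bob): min(6, 12, 11) = 6
D (Bob): min(3, 14, 6, 3) = 3
E (Bob): min(14, 12, 15) = 12
Root (Alice): max(5, 6, 3, 12) = 12
Alice picks the child with the highest value: E (value 12).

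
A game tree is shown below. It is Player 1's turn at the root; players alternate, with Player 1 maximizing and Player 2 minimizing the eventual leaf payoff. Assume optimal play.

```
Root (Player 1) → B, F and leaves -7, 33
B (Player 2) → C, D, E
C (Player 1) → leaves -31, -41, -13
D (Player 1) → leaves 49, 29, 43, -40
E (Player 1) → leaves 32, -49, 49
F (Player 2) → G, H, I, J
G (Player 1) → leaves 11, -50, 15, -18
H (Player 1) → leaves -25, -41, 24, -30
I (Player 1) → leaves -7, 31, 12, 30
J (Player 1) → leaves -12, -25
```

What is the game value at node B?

-13

C: max(-31, -41, -13) = -13
D: max(49, 29, 43, -40) = 49
E: max(32, -49, 49) = 49
B: min(-13, 49, 49) = -13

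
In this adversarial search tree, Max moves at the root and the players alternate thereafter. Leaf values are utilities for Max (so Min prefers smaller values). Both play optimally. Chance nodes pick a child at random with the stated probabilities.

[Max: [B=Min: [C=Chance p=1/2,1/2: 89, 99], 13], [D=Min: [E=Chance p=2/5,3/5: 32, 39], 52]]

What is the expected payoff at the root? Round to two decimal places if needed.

36.2

C (Chance): 1/2·89 + 1/2·99 = 94
B (Min): min(94, 13) = 13
E (Chance): 2/5·32 + 3/5·39 = 36.2
D (Min): min(36.2, 52) = 36.2
Root (Max): max(13, 36.2) = 36.2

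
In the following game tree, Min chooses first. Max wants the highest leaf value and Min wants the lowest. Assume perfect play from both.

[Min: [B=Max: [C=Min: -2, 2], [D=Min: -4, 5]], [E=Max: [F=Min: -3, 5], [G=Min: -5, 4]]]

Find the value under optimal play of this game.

-3

C (Min): min(-2, 2) = -2
D (Min): min(-4, 5) = -4
B (Max): max(-2, -4) = -2
F (Min): min(-3, 5) = -3
G (Min): min(-5, 4) = -5
E (Max): max(-3, -5) = -3
Root (Min): min(-2, -3) = -3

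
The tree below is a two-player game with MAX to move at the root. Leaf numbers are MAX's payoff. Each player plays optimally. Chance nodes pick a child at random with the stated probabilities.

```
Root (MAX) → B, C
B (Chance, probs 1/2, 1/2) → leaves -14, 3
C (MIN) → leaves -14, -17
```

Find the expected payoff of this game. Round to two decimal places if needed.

B (Chance): 1/2·-14 + 1/2·3 = -5.5
C (MIN): min(-14, -17) = -17
Root (MAX): max(-5.5, -17) = -5.5

-5.5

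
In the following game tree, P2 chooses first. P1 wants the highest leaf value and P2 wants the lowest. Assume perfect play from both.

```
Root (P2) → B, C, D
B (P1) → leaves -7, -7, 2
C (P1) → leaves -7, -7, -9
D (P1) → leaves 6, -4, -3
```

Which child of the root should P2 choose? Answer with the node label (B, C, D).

C

B (P1): max(-7, -7, 2) = 2
C (P1): max(-7, -7, -9) = -7
D (P1): max(6, -4, -3) = 6
Root (P2): min(2, -7, 6) = -7
P2 picks the child with the lowest value: C (value -7).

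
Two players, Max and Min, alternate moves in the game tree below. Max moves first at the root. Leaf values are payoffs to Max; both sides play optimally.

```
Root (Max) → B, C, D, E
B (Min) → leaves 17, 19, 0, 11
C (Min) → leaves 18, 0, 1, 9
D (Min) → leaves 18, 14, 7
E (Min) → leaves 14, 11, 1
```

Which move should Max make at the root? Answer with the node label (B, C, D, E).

B (Min): min(17, 19, 0, 11) = 0
C (Min): min(18, 0, 1, 9) = 0
D (Min): min(18, 14, 7) = 7
E (Min): min(14, 11, 1) = 1
Root (Max): max(0, 0, 7, 1) = 7
Max picks the child with the highest value: D (value 7).

D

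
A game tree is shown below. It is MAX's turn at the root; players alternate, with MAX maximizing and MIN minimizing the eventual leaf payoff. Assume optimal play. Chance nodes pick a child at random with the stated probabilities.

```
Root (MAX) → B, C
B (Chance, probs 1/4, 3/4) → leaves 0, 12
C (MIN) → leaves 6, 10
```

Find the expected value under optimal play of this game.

B (Chance): 1/4·0 + 3/4·12 = 9
C (MIN): min(6, 10) = 6
Root (MAX): max(9, 6) = 9

9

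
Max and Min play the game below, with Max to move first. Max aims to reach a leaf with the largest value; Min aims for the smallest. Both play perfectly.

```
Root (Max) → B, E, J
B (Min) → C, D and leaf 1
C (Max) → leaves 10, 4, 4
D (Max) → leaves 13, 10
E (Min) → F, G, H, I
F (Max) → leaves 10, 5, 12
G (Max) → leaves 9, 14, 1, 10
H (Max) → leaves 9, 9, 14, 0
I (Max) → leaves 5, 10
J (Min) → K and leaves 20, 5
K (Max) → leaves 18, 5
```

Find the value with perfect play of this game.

C (Max): max(10, 4, 4) = 10
D (Max): max(13, 10) = 13
B (Min): min(10, 13, 1) = 1
F (Max): max(10, 5, 12) = 12
G (Max): max(9, 14, 1, 10) = 14
H (Max): max(9, 9, 14, 0) = 14
I (Max): max(5, 10) = 10
E (Min): min(12, 14, 14, 10) = 10
K (Max): max(18, 5) = 18
J (Min): min(18, 20, 5) = 5
Root (Max): max(1, 10, 5) = 10

10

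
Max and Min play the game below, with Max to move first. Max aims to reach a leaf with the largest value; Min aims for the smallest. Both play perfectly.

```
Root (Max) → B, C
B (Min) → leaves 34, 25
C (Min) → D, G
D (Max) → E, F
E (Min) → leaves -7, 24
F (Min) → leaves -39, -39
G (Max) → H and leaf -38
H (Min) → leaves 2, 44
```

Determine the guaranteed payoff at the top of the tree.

B (Min): min(34, 25) = 25
E (Min): min(-7, 24) = -7
F (Min): min(-39, -39) = -39
D (Max): max(-7, -39) = -7
H (Min): min(2, 44) = 2
G (Max): max(2, -38) = 2
C (Min): min(-7, 2) = -7
Root (Max): max(25, -7) = 25

25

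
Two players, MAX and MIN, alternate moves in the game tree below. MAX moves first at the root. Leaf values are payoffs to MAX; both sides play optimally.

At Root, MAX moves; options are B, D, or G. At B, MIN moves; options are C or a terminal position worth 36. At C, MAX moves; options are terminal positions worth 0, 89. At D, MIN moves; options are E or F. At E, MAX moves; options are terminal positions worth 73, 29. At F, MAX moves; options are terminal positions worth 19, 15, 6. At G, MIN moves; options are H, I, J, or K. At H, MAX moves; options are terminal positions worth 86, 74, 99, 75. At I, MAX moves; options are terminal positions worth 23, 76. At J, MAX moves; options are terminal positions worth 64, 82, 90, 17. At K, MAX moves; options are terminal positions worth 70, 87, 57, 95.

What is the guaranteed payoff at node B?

C: max(0, 89) = 89
B: min(89, 36) = 36

36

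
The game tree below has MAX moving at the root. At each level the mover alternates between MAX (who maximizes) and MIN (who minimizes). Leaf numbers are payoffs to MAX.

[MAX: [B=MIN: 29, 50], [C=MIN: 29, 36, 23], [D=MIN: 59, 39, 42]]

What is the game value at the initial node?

B (MIN): min(29, 50) = 29
C (MIN): min(29, 36, 23) = 23
D (MIN): min(59, 39, 42) = 39
Root (MAX): max(29, 23, 39) = 39

39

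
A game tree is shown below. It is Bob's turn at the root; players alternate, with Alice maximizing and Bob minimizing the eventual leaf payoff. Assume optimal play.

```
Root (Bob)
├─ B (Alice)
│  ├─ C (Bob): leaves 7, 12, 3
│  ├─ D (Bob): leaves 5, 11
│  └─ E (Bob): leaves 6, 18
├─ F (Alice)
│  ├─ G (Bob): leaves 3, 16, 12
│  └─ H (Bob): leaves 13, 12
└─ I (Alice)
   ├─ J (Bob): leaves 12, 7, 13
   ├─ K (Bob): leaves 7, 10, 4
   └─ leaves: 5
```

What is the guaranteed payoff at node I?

7

J: min(12, 7, 13) = 7
K: min(7, 10, 4) = 4
I: max(7, 4, 5) = 7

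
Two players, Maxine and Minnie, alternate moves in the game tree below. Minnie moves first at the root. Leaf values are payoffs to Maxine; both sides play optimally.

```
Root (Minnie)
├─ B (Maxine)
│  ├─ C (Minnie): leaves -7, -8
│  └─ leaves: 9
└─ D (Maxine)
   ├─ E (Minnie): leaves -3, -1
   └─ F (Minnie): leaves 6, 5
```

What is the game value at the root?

C (Minnie): min(-7, -8) = -8
B (Maxine): max(-8, 9) = 9
E (Minnie): min(-3, -1) = -3
F (Minnie): min(6, 5) = 5
D (Maxine): max(-3, 5) = 5
Root (Minnie): min(9, 5) = 5

5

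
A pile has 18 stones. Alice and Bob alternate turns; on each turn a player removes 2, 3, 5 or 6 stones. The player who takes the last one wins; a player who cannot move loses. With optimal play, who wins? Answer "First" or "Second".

W/L table (W = player to move can force a win):
i:   0  1  2  3  4  5  6  7  8  9 10 11 12 13 14 15 16 17 18
     L  L  W  W  W  W  W  W  L  L  W  W  W  W  W  W  L  L  W
Position 18 is W, so the first player wins.

First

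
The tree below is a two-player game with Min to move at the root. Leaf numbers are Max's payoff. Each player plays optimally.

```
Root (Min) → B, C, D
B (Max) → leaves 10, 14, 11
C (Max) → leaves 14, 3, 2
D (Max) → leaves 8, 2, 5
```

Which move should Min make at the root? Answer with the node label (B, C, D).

D

B (Max): max(10, 14, 11) = 14
C (Max): max(14, 3, 2) = 14
D (Max): max(8, 2, 5) = 8
Root (Min): min(14, 14, 8) = 8
Min picks the child with the lowest value: D (value 8).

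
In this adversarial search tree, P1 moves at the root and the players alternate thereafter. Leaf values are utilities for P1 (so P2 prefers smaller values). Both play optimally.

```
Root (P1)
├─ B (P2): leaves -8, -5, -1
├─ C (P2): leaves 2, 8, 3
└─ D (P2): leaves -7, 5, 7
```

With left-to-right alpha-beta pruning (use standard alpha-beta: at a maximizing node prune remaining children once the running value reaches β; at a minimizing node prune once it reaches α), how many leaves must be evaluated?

B [α=-∞,β=+∞]: v=-8
C [α=-8,β=+∞]: v=2
D [α=2,β=+∞]: v=-7 after child 1 ≤ α → α-cutoff, skip 2
Root [α=-∞,β=+∞]: v=2
Leaves evaluated: 7 of 9.

7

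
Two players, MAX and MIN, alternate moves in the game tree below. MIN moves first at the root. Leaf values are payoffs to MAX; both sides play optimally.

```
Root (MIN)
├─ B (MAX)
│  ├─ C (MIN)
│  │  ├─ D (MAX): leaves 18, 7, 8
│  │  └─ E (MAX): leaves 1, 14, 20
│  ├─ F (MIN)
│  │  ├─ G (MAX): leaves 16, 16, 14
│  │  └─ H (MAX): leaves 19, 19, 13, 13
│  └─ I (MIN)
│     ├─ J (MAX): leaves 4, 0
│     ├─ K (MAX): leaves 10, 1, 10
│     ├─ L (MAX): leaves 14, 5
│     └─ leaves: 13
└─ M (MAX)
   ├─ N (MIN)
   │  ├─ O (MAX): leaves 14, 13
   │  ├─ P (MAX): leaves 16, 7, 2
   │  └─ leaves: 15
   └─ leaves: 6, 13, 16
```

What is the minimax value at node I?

J: max(4, 0) = 4
K: max(10, 1, 10) = 10
L: max(14, 5) = 14
I: min(4, 10, 14, 13) = 4

4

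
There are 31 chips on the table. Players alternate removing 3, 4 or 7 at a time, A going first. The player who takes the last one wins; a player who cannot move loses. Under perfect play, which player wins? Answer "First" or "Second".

Second

Mark each pile size as W (mover wins) or L (mover loses):
i:   0  1  2  3  4  5  6  7  8  9 10 11 12 13 14 15 16 17 18 19 20 21 22 23 24 25 26 27 28 29 30 31
     L  L  L  W  W  W  W  W  W  W  L  L  L  W  W  W  W  W  W  W  L  L  L  W  W  W  W  W  W  W  L  L
Position 31 is L, so the second player wins.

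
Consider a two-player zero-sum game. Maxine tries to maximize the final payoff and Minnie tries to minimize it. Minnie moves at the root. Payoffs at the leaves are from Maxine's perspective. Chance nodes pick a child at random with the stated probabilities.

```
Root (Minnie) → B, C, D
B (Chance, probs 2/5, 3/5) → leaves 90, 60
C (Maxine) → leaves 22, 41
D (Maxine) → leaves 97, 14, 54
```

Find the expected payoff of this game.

B (Chance): 2/5·90 + 3/5·60 = 72
C (Maxine): max(22, 41) = 41
D (Maxine): max(97, 14, 54) = 97
Root (Minnie): min(72, 41, 97) = 41

41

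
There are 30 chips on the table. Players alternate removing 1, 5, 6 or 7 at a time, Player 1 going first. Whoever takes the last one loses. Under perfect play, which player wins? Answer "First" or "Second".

W/L table (W = player to move can force a win):
i:   0  1  2  3  4  5  6  7  8  9 10 11 12 13 14 15 16 17 18 19 20 21 22 23 24 25 26 27 28 29 30
     W  L  W  L  W  L  W  W  W  W  W  W  W  L  W  L  W  L  W  W  W  W  W  W  W  L  W  L  W  L  W
Position 30 is W, so the first player wins.

First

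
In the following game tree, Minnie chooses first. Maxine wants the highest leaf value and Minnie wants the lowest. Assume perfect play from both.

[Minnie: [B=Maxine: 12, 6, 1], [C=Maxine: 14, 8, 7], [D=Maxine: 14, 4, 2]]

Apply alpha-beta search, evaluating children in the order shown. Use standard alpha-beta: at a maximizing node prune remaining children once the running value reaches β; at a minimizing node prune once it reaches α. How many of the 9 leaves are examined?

5

B [α=-∞,β=+∞]: v=12
C [α=-∞,β=12]: v=14 after child 1 ≥ β → β-cutoff, skip 2
D [α=-∞,β=12]: v=14 after child 1 ≥ β → β-cutoff, skip 2
Root [α=-∞,β=+∞]: v=12
Leaves evaluated: 5 of 9.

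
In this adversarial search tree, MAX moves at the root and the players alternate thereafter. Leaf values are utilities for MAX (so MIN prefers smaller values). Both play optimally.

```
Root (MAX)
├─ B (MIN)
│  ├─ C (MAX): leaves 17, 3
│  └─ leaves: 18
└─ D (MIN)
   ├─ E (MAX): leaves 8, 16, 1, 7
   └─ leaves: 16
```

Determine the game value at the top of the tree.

17

C (MAX): max(17, 3) = 17
B (MIN): min(17, 18) = 17
E (MAX): max(8, 16, 1, 7) = 16
D (MIN): min(16, 16) = 16
Root (MAX): max(17, 16) = 17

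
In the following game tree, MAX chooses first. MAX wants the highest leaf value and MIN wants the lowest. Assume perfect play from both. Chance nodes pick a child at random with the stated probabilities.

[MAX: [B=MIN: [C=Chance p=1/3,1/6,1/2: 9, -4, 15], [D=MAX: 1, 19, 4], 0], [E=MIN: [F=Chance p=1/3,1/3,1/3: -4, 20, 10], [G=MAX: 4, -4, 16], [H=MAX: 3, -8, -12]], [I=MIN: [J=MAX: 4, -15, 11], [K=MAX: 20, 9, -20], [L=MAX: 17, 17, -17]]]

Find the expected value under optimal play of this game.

C (Chance): 1/3·9 + 1/6·-4 + 1/2·15 = 9.83
D (MAX): max(1, 19, 4) = 19
B (MIN): min(9.83, 19, 0) = 0
F (Chance): 1/3·-4 + 1/3·20 + 1/3·10 = 8.67
G (MAX): max(4, -4, 16) = 16
H (MAX): max(3, -8, -12) = 3
E (MIN): min(8.67, 16, 3) = 3
J (MAX): max(4, -15, 11) = 11
K (MAX): max(20, 9, -20) = 20
L (MAX): max(17, 17, -17) = 17
I (MIN): min(11, 20, 17) = 11
Root (MAX): max(0, 3, 11) = 11

11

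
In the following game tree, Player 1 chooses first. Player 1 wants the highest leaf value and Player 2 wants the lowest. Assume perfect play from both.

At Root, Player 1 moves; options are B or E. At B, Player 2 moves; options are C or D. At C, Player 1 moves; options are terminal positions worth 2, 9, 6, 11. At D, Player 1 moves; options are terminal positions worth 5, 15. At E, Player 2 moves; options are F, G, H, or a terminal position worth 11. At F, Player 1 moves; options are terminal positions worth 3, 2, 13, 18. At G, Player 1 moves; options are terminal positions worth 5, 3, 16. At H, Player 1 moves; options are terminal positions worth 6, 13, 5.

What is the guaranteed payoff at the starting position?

C (Player 1): max(2, 9, 6, 11) = 11
D (Player 1): max(5, 15) = 15
B (Player 2): min(11, 15) = 11
F (Player 1): max(3, 2, 13, 18) = 18
G (Player 1): max(5, 3, 16) = 16
H (Player 1): max(6, 13, 5) = 13
E (Player 2): min(18, 16, 13, 11) = 11
Root (Player 1): max(11, 11) = 11

11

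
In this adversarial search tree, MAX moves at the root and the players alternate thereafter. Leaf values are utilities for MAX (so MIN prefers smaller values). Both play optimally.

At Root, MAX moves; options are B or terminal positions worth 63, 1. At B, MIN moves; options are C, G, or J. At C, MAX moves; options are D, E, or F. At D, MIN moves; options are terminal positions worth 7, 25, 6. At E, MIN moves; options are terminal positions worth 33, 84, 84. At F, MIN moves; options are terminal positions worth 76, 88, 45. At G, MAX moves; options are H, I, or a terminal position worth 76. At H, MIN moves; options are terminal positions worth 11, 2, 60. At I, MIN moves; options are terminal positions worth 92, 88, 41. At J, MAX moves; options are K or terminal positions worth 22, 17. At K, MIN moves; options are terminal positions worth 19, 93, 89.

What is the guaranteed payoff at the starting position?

D (MIN): min(7, 25, 6) = 6
E (MIN): min(33, 84, 84) = 33
F (MIN): min(76, 88, 45) = 45
C (MAX): max(6, 33, 45) = 45
H (MIN): min(11, 2, 60) = 2
I (MIN): min(92, 88, 41) = 41
G (MAX): max(2, 41, 76) = 76
K (MIN): min(19, 93, 89) = 19
J (MAX): max(19, 22, 17) = 22
B (MIN): min(45, 76, 22) = 22
Root (MAX): max(22, 63, 1) = 63

63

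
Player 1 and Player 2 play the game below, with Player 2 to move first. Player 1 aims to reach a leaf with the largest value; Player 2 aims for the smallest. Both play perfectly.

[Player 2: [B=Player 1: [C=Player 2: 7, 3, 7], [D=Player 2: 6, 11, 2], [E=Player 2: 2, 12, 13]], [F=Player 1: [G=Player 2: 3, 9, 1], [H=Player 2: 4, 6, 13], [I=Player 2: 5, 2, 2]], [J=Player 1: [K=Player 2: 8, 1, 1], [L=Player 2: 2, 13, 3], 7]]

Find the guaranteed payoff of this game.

C (Player 2): min(7, 3, 7) = 3
D (Player 2): min(6, 11, 2) = 2
E (Player 2): min(2, 12, 13) = 2
B (Player 1): max(3, 2, 2) = 3
G (Player 2): min(3, 9, 1) = 1
H (Player 2): min(4, 6, 13) = 4
I (Player 2): min(5, 2, 2) = 2
F (Player 1): max(1, 4, 2) = 4
K (Player 2): min(8, 1, 1) = 1
L (Player 2): min(2, 13, 3) = 2
J (Player 1): max(1, 2, 7) = 7
Root (Player 2): min(3, 4, 7) = 3

3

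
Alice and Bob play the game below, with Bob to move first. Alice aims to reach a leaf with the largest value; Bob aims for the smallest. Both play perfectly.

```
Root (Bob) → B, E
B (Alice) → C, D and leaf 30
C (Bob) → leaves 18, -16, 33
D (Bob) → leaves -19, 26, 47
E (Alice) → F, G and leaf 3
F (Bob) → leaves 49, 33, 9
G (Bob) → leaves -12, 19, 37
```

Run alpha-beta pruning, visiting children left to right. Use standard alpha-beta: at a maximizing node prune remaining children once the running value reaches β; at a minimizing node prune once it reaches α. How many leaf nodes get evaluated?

C [α=-∞,β=+∞]: v=-16
D [α=-16,β=+∞]: v=-19 after child 1 ≤ α → α-cutoff, skip 2
B [α=-∞,β=+∞]: v=30
F [α=-∞,β=30]: v=9
G [α=9,β=30]: v=-12 after child 1 ≤ α → α-cutoff, skip 2
E [α=-∞,β=30]: v=9
Root [α=-∞,β=+∞]: v=9
Leaves evaluated: 10 of 14.

10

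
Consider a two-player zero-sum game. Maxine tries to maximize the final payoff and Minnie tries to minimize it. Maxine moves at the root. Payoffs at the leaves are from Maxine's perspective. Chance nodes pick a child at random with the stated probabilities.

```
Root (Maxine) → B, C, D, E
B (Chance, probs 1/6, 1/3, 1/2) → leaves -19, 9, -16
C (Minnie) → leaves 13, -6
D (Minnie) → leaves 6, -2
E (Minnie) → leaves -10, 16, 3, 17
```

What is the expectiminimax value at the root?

-2

B (Chance): 1/6·-19 + 1/3·9 + 1/2·-16 = -8.17
C (Minnie): min(13, -6) = -6
D (Minnie): min(6, -2) = -2
E (Minnie): min(-10, 16, 3, 17) = -10
Root (Maxine): max(-8.17, -6, -2, -10) = -2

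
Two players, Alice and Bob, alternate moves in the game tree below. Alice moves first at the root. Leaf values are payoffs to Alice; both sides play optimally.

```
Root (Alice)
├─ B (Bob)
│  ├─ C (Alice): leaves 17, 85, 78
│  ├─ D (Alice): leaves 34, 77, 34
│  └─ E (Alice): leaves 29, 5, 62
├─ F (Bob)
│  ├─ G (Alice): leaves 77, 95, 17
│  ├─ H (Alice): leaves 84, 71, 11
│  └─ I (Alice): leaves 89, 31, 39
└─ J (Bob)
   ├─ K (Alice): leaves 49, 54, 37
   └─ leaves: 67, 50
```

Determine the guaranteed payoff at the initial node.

C (Alice): max(17, 85, 78) = 85
D (Alice): max(34, 77, 34) = 77
E (Alice): max(29, 5, 62) = 62
B (Bob): min(85, 77, 62) = 62
G (Alice): max(77, 95, 17) = 95
H (Alice): max(84, 71, 11) = 84
I (Alice): max(89, 31, 39) = 89
F (Bob): min(95, 84, 89) = 84
K (Alice): max(49, 54, 37) = 54
J (Bob): min(54, 67, 50) = 50
Root (Alice): max(62, 84, 50) = 84

84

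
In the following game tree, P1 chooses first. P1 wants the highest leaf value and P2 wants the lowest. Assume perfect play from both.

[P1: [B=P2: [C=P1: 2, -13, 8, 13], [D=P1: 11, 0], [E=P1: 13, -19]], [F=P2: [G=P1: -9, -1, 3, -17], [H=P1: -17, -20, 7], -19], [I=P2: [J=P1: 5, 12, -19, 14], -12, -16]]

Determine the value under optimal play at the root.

11

C (P1): max(2, -13, 8, 13) = 13
D (P1): max(11, 0) = 11
E (P1): max(13, -19) = 13
B (P2): min(13, 11, 13) = 11
G (P1): max(-9, -1, 3, -17) = 3
H (P1): max(-17, -20, 7) = 7
F (P2): min(3, 7, -19) = -19
J (P1): max(5, 12, -19, 14) = 14
I (P2): min(14, -12, -16) = -16
Root (P1): max(11, -19, -16) = 11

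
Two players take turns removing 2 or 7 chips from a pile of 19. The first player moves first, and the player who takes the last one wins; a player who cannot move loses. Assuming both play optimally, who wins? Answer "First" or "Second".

i:   0  1  2  3  4  5  6  7  8  9 10 11 12 13 14 15 16 17 18 19
     L  L  W  W  L  L  W  W  W  L  L  W  W  L  L  W  W  W  L  L
Position 19 is L, so the second player wins.

Second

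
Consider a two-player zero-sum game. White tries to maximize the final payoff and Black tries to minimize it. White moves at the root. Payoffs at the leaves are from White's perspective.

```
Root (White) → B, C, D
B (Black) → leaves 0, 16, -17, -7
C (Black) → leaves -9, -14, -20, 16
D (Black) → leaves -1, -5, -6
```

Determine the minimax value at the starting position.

B (Black): min(0, 16, -17, -7) = -17
C (Black): min(-9, -14, -20, 16) = -20
D (Black): min(-1, -5, -6) = -6
Root (White): max(-17, -20, -6) = -6

-6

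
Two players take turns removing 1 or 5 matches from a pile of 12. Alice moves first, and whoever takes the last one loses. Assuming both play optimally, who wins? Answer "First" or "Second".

Positions where the player to move wins (W) vs loses (L):
i:   0  1  2  3  4  5  6  7  8  9 10 11 12
     W  L  W  L  W  L  W  L  W  L  W  L  W
Position 12 is W, so the first player wins.

First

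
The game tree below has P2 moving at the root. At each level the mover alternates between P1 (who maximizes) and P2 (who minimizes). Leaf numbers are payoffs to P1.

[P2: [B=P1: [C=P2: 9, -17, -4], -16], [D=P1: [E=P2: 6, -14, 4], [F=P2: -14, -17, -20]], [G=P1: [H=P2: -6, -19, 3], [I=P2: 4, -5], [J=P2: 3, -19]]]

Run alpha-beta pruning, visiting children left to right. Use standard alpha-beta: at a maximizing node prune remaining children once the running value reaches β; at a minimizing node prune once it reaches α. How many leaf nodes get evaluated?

C [α=-∞,β=+∞]: v=-17
B [α=-∞,β=+∞]: v=-16
E [α=-∞,β=-16]: v=-14
D [α=-∞,β=-16]: v=-14 after child 1 ≥ β → β-cutoff, skip 1
H [α=-∞,β=-16]: v=-19
I [α=-19,β=-16]: v=-5
G [α=-∞,β=-16]: v=-5 after child 2 ≥ β → β-cutoff, skip 1
Root [α=-∞,β=+∞]: v=-16
Leaves evaluated: 12 of 17.

12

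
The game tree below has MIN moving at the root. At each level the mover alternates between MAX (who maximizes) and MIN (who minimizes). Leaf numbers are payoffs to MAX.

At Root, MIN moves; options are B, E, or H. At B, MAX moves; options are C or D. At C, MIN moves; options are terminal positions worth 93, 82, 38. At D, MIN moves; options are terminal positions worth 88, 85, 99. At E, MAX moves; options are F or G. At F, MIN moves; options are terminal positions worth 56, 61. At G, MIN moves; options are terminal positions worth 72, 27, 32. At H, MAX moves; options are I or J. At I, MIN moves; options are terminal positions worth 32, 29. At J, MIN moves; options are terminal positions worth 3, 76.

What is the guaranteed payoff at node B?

85

C: min(93, 82, 38) = 38
D: min(88, 85, 99) = 85
B: max(38, 85) = 85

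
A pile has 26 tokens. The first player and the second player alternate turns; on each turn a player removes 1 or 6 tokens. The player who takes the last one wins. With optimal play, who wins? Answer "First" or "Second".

First

W/L table (W = player to move can force a win):
i:   0  1  2  3  4  5  6  7  8  9 10 11 12 13 14 15 16 17 18 19 20 21 22 23 24 25 26
     L  W  L  W  L  W  W  L  W  L  W  L  W  W  L  W  L  W  L  W  W  L  W  L  W  L  W
Position 26 is W, so the first player wins.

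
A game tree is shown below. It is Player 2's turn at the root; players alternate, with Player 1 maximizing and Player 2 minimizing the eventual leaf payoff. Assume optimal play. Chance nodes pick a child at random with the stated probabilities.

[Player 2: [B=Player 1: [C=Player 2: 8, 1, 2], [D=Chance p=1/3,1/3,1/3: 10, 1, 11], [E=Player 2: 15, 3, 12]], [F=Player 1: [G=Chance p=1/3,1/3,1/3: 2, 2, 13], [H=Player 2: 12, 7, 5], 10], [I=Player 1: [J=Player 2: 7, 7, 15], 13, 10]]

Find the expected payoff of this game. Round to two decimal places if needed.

7.33

C (Player 2): min(8, 1, 2) = 1
D (Chance): 1/3·10 + 1/3·1 + 1/3·11 = 7.33
E (Player 2): min(15, 3, 12) = 3
B (Player 1): max(1, 7.33, 3) = 7.33
G (Chance): 1/3·2 + 1/3·2 + 1/3·13 = 5.67
H (Player 2): min(12, 7, 5) = 5
F (Player 1): max(5.67, 5, 10) = 10
J (Player 2): min(7, 7, 15) = 7
I (Player 1): max(7, 13, 10) = 13
Root (Player 2): min(7.33, 10, 13) = 7.33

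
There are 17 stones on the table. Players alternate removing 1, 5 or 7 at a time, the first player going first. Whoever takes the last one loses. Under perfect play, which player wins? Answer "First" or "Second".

i:   0  1  2  3  4  5  6  7  8  9 10 11 12 13 14 15 16 17
     W  L  W  L  W  L  W  L  W  L  W  L  W  L  W  L  W  L
Position 17 is L, so the second player wins.

Second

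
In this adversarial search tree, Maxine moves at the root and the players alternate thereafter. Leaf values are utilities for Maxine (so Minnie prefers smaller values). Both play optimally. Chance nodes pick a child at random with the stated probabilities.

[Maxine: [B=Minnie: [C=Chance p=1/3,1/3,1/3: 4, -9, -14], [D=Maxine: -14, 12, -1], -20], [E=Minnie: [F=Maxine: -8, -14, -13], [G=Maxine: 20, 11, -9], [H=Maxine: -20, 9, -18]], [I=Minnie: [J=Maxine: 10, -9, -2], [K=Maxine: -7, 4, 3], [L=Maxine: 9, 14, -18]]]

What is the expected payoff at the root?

C (Chance): 1/3·4 + 1/3·-9 + 1/3·-14 = -6.33
D (Maxine): max(-14, 12, -1) = 12
B (Minnie): min(-6.33, 12, -20) = -20
F (Maxine): max(-8, -14, -13) = -8
G (Maxine): max(20, 11, -9) = 20
H (Maxine): max(-20, 9, -18) = 9
E (Minnie): min(-8, 20, 9) = -8
J (Maxine): max(10, -9, -2) = 10
K (Maxine): max(-7, 4, 3) = 4
L (Maxine): max(9, 14, -18) = 14
I (Minnie): min(10, 4, 14) = 4
Root (Maxine): max(-20, -8, 4) = 4

4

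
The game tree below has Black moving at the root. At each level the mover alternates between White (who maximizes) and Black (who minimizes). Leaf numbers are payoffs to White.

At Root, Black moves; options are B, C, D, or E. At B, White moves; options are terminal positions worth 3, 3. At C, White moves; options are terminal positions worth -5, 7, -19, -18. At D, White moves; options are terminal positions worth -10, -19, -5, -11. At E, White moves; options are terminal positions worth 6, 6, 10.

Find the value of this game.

-5

B (White): max(3, 3) = 3
C (White): max(-5, 7, -19, -18) = 7
D (White): max(-10, -19, -5, -11) = -5
E (White): max(6, 6, 10) = 10
Root (Black): min(3, 7, -5, 10) = -5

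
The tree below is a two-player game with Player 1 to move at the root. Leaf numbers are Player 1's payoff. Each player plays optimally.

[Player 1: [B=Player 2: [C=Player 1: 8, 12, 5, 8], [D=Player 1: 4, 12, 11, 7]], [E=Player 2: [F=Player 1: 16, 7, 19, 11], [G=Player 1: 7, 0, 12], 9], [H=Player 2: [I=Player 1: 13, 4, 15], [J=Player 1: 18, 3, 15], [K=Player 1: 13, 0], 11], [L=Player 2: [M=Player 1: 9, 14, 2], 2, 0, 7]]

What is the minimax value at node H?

11

I: max(13, 4, 15) = 15
J: max(18, 3, 15) = 18
K: max(13, 0) = 13
H: min(15, 18, 13, 11) = 11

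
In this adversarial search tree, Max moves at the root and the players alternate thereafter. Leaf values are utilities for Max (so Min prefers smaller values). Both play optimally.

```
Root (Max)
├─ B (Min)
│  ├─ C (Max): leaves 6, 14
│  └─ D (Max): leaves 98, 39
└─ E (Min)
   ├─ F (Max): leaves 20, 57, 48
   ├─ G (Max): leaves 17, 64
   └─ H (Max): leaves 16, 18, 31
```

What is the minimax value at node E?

F: max(20, 57, 48) = 57
G: max(17, 64) = 64
H: max(16, 18, 31) = 31
E: min(57, 64, 31) = 31

31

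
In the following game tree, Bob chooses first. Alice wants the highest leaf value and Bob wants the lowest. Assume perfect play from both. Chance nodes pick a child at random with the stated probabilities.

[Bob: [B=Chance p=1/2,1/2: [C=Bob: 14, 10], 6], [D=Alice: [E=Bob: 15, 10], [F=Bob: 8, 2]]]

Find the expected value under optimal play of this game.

8

C (Bob): min(14, 10) = 10
B (Chance): 1/2·10 + 1/2·6 = 8
E (Bob): min(15, 10) = 10
F (Bob): min(8, 2) = 2
D (Alice): max(10, 2) = 10
Root (Bob): min(8, 10) = 8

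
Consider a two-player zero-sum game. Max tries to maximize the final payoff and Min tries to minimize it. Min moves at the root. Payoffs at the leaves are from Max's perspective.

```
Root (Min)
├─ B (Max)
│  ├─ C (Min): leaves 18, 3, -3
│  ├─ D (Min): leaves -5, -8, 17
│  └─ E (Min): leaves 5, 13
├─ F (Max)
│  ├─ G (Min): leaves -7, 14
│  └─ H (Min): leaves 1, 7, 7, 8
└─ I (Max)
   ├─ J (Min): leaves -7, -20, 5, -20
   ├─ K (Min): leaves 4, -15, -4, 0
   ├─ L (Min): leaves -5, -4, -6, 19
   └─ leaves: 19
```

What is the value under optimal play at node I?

J: min(-7, -20, 5, -20) = -20
K: min(4, -15, -4, 0) = -15
L: min(-5, -4, -6, 19) = -6
I: max(-20, -15, -6, 19) = 19

19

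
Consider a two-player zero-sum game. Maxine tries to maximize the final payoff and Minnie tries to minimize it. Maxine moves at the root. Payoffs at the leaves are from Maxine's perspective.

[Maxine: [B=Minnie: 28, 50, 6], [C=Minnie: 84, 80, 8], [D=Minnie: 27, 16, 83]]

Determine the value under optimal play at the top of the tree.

16

B (Minnie): min(28, 50, 6) = 6
C (Minnie): min(84, 80, 8) = 8
D (Minnie): min(27, 16, 83) = 16
Root (Maxine): max(6, 8, 16) = 16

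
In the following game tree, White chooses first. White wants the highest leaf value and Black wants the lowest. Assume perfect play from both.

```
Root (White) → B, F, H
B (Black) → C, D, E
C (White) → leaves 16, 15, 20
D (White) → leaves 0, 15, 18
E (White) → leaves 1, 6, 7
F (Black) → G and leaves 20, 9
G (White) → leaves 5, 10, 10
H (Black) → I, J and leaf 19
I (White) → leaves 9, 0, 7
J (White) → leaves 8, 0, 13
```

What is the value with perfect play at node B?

C: max(16, 15, 20) = 20
D: max(0, 15, 18) = 18
E: max(1, 6, 7) = 7
B: min(20, 18, 7) = 7

7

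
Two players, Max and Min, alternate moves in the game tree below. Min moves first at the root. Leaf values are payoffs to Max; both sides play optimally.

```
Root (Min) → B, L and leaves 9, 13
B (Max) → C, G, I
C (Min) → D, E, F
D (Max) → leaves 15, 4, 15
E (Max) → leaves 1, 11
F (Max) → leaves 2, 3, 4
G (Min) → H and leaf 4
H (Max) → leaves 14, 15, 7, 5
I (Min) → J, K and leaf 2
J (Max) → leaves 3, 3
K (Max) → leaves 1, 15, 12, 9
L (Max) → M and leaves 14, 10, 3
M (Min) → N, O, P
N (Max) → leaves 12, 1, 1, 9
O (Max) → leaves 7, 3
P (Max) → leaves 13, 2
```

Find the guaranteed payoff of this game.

D (Max): max(15, 4, 15) = 15
E (Max): max(1, 11) = 11
F (Max): max(2, 3, 4) = 4
C (Min): min(15, 11, 4) = 4
H (Max): max(14, 15, 7, 5) = 15
G (Min): min(15, 4) = 4
J (Max): max(3, 3) = 3
K (Max): max(1, 15, 12, 9) = 15
I (Min): min(3, 15, 2) = 2
B (Max): max(4, 4, 2) = 4
N (Max): max(12, 1, 1, 9) = 12
O (Max): max(7, 3) = 7
P (Max): max(13, 2) = 13
M (Min): min(12, 7, 13) = 7
L (Max): max(7, 14, 10, 3) = 14
Root (Min): min(4, 14, 9, 13) = 4

4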